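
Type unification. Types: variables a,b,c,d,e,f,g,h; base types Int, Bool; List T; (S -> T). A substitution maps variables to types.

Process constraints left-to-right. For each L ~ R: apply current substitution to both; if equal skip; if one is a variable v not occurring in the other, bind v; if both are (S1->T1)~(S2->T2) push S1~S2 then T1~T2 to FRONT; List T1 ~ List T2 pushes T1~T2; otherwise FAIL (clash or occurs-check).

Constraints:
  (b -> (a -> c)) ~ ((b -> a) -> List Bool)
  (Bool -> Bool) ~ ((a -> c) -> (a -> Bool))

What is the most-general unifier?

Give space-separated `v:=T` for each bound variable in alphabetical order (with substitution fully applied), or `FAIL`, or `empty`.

Answer: FAIL

Derivation:
step 1: unify (b -> (a -> c)) ~ ((b -> a) -> List Bool)  [subst: {-} | 1 pending]
  -> decompose arrow: push b~(b -> a), (a -> c)~List Bool
step 2: unify b ~ (b -> a)  [subst: {-} | 2 pending]
  occurs-check fail: b in (b -> a)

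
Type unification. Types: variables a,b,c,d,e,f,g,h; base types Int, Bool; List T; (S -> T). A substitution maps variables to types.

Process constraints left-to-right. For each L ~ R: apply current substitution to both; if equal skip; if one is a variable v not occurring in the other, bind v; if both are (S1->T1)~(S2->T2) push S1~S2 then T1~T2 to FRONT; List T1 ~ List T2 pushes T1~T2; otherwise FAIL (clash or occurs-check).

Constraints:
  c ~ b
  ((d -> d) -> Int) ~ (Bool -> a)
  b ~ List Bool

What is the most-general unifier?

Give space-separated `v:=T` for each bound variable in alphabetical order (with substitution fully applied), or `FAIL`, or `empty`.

Answer: FAIL

Derivation:
step 1: unify c ~ b  [subst: {-} | 2 pending]
  bind c := b
step 2: unify ((d -> d) -> Int) ~ (Bool -> a)  [subst: {c:=b} | 1 pending]
  -> decompose arrow: push (d -> d)~Bool, Int~a
step 3: unify (d -> d) ~ Bool  [subst: {c:=b} | 2 pending]
  clash: (d -> d) vs Bool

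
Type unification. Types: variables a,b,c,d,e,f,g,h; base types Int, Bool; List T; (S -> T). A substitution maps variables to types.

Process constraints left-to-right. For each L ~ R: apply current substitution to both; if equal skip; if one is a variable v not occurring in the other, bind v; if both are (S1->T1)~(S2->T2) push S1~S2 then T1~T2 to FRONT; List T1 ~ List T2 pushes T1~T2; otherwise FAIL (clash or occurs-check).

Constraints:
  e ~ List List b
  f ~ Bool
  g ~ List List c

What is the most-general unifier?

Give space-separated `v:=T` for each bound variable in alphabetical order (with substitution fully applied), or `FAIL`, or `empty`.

Answer: e:=List List b f:=Bool g:=List List c

Derivation:
step 1: unify e ~ List List b  [subst: {-} | 2 pending]
  bind e := List List b
step 2: unify f ~ Bool  [subst: {e:=List List b} | 1 pending]
  bind f := Bool
step 3: unify g ~ List List c  [subst: {e:=List List b, f:=Bool} | 0 pending]
  bind g := List List c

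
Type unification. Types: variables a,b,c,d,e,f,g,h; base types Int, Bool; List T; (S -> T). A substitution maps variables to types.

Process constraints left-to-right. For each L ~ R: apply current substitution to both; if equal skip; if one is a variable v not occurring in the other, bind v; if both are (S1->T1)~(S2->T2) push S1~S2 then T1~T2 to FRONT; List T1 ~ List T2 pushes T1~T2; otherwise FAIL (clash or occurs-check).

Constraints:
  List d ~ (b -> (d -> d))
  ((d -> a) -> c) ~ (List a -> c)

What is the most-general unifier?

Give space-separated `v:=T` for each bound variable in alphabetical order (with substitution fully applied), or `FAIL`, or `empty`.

Answer: FAIL

Derivation:
step 1: unify List d ~ (b -> (d -> d))  [subst: {-} | 1 pending]
  clash: List d vs (b -> (d -> d))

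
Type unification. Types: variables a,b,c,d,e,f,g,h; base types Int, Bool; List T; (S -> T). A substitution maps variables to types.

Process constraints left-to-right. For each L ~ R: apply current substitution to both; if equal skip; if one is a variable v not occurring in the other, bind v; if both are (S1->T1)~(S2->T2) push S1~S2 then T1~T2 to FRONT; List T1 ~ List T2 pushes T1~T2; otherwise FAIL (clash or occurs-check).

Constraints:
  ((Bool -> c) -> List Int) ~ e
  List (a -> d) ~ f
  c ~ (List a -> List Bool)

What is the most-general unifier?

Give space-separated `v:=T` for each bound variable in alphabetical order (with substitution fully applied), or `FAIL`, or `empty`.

step 1: unify ((Bool -> c) -> List Int) ~ e  [subst: {-} | 2 pending]
  bind e := ((Bool -> c) -> List Int)
step 2: unify List (a -> d) ~ f  [subst: {e:=((Bool -> c) -> List Int)} | 1 pending]
  bind f := List (a -> d)
step 3: unify c ~ (List a -> List Bool)  [subst: {e:=((Bool -> c) -> List Int), f:=List (a -> d)} | 0 pending]
  bind c := (List a -> List Bool)

Answer: c:=(List a -> List Bool) e:=((Bool -> (List a -> List Bool)) -> List Int) f:=List (a -> d)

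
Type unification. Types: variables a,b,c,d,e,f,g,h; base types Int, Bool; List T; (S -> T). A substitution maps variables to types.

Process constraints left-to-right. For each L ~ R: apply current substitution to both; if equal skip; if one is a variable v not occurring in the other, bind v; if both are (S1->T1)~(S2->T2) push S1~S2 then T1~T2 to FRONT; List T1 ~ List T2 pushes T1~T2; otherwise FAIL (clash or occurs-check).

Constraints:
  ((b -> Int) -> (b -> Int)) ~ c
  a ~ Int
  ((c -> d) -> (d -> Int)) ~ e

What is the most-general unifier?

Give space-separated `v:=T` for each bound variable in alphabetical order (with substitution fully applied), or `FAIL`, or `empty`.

Answer: a:=Int c:=((b -> Int) -> (b -> Int)) e:=((((b -> Int) -> (b -> Int)) -> d) -> (d -> Int))

Derivation:
step 1: unify ((b -> Int) -> (b -> Int)) ~ c  [subst: {-} | 2 pending]
  bind c := ((b -> Int) -> (b -> Int))
step 2: unify a ~ Int  [subst: {c:=((b -> Int) -> (b -> Int))} | 1 pending]
  bind a := Int
step 3: unify ((((b -> Int) -> (b -> Int)) -> d) -> (d -> Int)) ~ e  [subst: {c:=((b -> Int) -> (b -> Int)), a:=Int} | 0 pending]
  bind e := ((((b -> Int) -> (b -> Int)) -> d) -> (d -> Int))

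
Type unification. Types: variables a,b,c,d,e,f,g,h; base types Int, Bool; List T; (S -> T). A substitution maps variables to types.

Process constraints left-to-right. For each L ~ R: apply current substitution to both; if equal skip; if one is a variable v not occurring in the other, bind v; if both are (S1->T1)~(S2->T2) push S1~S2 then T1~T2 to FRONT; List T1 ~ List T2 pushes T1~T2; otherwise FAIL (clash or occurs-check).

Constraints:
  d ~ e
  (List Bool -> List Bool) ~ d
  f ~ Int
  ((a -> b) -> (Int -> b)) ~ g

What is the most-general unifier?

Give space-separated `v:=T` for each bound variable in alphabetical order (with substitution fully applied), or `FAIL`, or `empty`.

step 1: unify d ~ e  [subst: {-} | 3 pending]
  bind d := e
step 2: unify (List Bool -> List Bool) ~ e  [subst: {d:=e} | 2 pending]
  bind e := (List Bool -> List Bool)
step 3: unify f ~ Int  [subst: {d:=e, e:=(List Bool -> List Bool)} | 1 pending]
  bind f := Int
step 4: unify ((a -> b) -> (Int -> b)) ~ g  [subst: {d:=e, e:=(List Bool -> List Bool), f:=Int} | 0 pending]
  bind g := ((a -> b) -> (Int -> b))

Answer: d:=(List Bool -> List Bool) e:=(List Bool -> List Bool) f:=Int g:=((a -> b) -> (Int -> b))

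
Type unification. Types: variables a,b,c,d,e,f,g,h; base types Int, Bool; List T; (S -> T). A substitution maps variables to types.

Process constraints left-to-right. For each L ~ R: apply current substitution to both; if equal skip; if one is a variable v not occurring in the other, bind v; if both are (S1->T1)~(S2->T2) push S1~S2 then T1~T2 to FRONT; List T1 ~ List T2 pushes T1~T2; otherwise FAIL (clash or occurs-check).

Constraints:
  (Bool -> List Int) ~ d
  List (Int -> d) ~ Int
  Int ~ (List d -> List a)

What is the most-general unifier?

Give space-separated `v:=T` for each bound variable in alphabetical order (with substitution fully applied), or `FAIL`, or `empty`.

Answer: FAIL

Derivation:
step 1: unify (Bool -> List Int) ~ d  [subst: {-} | 2 pending]
  bind d := (Bool -> List Int)
step 2: unify List (Int -> (Bool -> List Int)) ~ Int  [subst: {d:=(Bool -> List Int)} | 1 pending]
  clash: List (Int -> (Bool -> List Int)) vs Int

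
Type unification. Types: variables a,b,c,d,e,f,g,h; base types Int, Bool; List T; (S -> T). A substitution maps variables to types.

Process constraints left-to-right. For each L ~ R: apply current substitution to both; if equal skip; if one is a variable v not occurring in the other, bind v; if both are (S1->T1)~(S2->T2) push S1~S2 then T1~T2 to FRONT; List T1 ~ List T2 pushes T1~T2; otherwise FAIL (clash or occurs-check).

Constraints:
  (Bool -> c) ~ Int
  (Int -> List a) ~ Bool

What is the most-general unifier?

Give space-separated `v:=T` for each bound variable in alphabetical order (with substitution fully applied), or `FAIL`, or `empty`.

step 1: unify (Bool -> c) ~ Int  [subst: {-} | 1 pending]
  clash: (Bool -> c) vs Int

Answer: FAIL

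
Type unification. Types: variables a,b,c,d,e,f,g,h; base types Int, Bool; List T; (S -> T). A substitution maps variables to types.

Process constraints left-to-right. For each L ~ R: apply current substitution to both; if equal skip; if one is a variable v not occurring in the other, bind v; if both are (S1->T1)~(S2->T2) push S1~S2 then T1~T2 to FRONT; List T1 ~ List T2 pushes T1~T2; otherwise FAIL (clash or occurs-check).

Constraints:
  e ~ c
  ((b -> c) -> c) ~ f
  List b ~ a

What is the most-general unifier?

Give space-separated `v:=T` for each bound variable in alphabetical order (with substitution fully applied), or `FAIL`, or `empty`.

step 1: unify e ~ c  [subst: {-} | 2 pending]
  bind e := c
step 2: unify ((b -> c) -> c) ~ f  [subst: {e:=c} | 1 pending]
  bind f := ((b -> c) -> c)
step 3: unify List b ~ a  [subst: {e:=c, f:=((b -> c) -> c)} | 0 pending]
  bind a := List b

Answer: a:=List b e:=c f:=((b -> c) -> c)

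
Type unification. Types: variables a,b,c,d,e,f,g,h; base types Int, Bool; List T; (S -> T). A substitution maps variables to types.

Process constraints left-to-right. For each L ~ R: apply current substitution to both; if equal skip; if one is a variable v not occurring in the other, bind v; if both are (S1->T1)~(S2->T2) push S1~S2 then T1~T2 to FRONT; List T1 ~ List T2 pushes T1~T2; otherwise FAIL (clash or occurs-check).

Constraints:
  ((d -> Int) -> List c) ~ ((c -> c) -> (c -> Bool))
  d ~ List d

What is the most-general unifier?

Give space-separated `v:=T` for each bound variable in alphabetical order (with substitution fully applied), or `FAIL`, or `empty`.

step 1: unify ((d -> Int) -> List c) ~ ((c -> c) -> (c -> Bool))  [subst: {-} | 1 pending]
  -> decompose arrow: push (d -> Int)~(c -> c), List c~(c -> Bool)
step 2: unify (d -> Int) ~ (c -> c)  [subst: {-} | 2 pending]
  -> decompose arrow: push d~c, Int~c
step 3: unify d ~ c  [subst: {-} | 3 pending]
  bind d := c
step 4: unify Int ~ c  [subst: {d:=c} | 2 pending]
  bind c := Int
step 5: unify List Int ~ (Int -> Bool)  [subst: {d:=c, c:=Int} | 1 pending]
  clash: List Int vs (Int -> Bool)

Answer: FAIL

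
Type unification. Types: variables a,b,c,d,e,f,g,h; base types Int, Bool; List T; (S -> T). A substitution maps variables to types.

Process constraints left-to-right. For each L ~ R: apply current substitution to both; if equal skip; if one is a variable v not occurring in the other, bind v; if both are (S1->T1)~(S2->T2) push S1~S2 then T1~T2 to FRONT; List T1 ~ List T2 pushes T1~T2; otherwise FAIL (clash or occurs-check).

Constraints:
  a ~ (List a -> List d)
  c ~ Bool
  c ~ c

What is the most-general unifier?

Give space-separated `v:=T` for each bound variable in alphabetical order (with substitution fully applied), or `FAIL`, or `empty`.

step 1: unify a ~ (List a -> List d)  [subst: {-} | 2 pending]
  occurs-check fail: a in (List a -> List d)

Answer: FAIL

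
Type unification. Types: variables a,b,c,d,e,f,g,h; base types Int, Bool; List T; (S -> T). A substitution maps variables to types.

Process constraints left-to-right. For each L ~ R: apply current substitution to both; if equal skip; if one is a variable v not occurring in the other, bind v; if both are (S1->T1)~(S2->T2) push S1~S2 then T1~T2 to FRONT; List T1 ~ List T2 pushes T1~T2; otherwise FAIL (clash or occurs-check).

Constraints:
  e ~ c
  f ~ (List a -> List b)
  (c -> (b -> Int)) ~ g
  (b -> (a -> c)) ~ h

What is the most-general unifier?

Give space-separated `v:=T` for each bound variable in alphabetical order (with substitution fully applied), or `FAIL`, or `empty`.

Answer: e:=c f:=(List a -> List b) g:=(c -> (b -> Int)) h:=(b -> (a -> c))

Derivation:
step 1: unify e ~ c  [subst: {-} | 3 pending]
  bind e := c
step 2: unify f ~ (List a -> List b)  [subst: {e:=c} | 2 pending]
  bind f := (List a -> List b)
step 3: unify (c -> (b -> Int)) ~ g  [subst: {e:=c, f:=(List a -> List b)} | 1 pending]
  bind g := (c -> (b -> Int))
step 4: unify (b -> (a -> c)) ~ h  [subst: {e:=c, f:=(List a -> List b), g:=(c -> (b -> Int))} | 0 pending]
  bind h := (b -> (a -> c))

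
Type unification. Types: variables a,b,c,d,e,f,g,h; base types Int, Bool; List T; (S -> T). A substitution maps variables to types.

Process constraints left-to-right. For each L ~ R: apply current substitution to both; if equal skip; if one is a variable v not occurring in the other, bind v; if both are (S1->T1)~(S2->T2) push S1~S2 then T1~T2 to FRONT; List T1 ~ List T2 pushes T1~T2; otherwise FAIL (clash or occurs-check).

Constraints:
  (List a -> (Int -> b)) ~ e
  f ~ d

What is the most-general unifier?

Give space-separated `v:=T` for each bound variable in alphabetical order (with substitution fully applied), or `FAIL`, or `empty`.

Answer: e:=(List a -> (Int -> b)) f:=d

Derivation:
step 1: unify (List a -> (Int -> b)) ~ e  [subst: {-} | 1 pending]
  bind e := (List a -> (Int -> b))
step 2: unify f ~ d  [subst: {e:=(List a -> (Int -> b))} | 0 pending]
  bind f := d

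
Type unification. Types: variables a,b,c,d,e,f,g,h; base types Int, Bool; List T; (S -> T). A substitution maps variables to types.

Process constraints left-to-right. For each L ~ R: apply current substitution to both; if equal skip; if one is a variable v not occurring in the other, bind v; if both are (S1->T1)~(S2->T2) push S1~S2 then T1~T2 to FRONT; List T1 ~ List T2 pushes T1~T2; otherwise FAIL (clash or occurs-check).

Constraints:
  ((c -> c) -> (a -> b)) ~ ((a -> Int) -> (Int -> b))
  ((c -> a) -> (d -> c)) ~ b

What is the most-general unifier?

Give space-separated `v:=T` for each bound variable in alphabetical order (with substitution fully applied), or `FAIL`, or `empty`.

Answer: a:=Int b:=((Int -> Int) -> (d -> Int)) c:=Int

Derivation:
step 1: unify ((c -> c) -> (a -> b)) ~ ((a -> Int) -> (Int -> b))  [subst: {-} | 1 pending]
  -> decompose arrow: push (c -> c)~(a -> Int), (a -> b)~(Int -> b)
step 2: unify (c -> c) ~ (a -> Int)  [subst: {-} | 2 pending]
  -> decompose arrow: push c~a, c~Int
step 3: unify c ~ a  [subst: {-} | 3 pending]
  bind c := a
step 4: unify a ~ Int  [subst: {c:=a} | 2 pending]
  bind a := Int
step 5: unify (Int -> b) ~ (Int -> b)  [subst: {c:=a, a:=Int} | 1 pending]
  -> identical, skip
step 6: unify ((Int -> Int) -> (d -> Int)) ~ b  [subst: {c:=a, a:=Int} | 0 pending]
  bind b := ((Int -> Int) -> (d -> Int))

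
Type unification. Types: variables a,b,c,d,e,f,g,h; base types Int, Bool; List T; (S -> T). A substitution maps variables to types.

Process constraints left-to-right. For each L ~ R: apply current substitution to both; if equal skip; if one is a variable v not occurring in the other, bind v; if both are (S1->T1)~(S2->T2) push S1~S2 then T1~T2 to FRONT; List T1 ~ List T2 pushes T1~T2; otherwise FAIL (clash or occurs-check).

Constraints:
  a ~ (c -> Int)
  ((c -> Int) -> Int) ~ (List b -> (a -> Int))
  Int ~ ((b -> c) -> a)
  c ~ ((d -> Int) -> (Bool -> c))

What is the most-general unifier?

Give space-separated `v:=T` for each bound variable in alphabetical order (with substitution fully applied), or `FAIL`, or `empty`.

step 1: unify a ~ (c -> Int)  [subst: {-} | 3 pending]
  bind a := (c -> Int)
step 2: unify ((c -> Int) -> Int) ~ (List b -> ((c -> Int) -> Int))  [subst: {a:=(c -> Int)} | 2 pending]
  -> decompose arrow: push (c -> Int)~List b, Int~((c -> Int) -> Int)
step 3: unify (c -> Int) ~ List b  [subst: {a:=(c -> Int)} | 3 pending]
  clash: (c -> Int) vs List b

Answer: FAIL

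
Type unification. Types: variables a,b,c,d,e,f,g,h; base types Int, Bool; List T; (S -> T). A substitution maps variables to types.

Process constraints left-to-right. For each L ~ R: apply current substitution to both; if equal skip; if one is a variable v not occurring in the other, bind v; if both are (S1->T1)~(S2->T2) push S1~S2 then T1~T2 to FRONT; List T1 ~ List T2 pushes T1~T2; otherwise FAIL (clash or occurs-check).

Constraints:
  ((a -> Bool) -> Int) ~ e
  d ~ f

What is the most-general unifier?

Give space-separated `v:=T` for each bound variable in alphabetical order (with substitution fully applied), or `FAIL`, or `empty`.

Answer: d:=f e:=((a -> Bool) -> Int)

Derivation:
step 1: unify ((a -> Bool) -> Int) ~ e  [subst: {-} | 1 pending]
  bind e := ((a -> Bool) -> Int)
step 2: unify d ~ f  [subst: {e:=((a -> Bool) -> Int)} | 0 pending]
  bind d := f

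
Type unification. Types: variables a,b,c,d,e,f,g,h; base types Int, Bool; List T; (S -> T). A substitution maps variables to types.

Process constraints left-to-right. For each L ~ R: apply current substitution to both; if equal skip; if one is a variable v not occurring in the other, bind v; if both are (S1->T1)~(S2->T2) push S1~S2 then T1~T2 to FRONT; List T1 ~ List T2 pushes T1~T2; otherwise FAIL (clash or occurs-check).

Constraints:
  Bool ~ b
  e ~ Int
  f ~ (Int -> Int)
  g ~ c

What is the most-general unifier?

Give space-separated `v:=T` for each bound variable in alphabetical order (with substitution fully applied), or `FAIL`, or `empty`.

Answer: b:=Bool e:=Int f:=(Int -> Int) g:=c

Derivation:
step 1: unify Bool ~ b  [subst: {-} | 3 pending]
  bind b := Bool
step 2: unify e ~ Int  [subst: {b:=Bool} | 2 pending]
  bind e := Int
step 3: unify f ~ (Int -> Int)  [subst: {b:=Bool, e:=Int} | 1 pending]
  bind f := (Int -> Int)
step 4: unify g ~ c  [subst: {b:=Bool, e:=Int, f:=(Int -> Int)} | 0 pending]
  bind g := c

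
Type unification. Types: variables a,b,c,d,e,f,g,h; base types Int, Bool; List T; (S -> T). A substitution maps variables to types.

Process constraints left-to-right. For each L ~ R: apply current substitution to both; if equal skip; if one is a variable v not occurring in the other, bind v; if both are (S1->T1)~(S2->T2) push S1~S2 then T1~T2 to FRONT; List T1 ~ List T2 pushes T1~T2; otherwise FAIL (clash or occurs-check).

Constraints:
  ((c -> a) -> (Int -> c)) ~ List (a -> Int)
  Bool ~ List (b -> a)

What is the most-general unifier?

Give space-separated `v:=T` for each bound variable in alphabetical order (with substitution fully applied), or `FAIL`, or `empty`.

Answer: FAIL

Derivation:
step 1: unify ((c -> a) -> (Int -> c)) ~ List (a -> Int)  [subst: {-} | 1 pending]
  clash: ((c -> a) -> (Int -> c)) vs List (a -> Int)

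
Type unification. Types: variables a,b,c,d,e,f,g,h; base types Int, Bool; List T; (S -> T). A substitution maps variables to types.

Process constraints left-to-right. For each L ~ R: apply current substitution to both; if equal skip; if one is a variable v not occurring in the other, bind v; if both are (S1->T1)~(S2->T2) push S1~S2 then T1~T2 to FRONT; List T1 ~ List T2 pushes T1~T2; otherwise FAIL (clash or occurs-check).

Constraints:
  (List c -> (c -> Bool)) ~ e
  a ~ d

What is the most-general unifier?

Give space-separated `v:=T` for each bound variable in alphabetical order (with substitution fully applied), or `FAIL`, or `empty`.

Answer: a:=d e:=(List c -> (c -> Bool))

Derivation:
step 1: unify (List c -> (c -> Bool)) ~ e  [subst: {-} | 1 pending]
  bind e := (List c -> (c -> Bool))
step 2: unify a ~ d  [subst: {e:=(List c -> (c -> Bool))} | 0 pending]
  bind a := d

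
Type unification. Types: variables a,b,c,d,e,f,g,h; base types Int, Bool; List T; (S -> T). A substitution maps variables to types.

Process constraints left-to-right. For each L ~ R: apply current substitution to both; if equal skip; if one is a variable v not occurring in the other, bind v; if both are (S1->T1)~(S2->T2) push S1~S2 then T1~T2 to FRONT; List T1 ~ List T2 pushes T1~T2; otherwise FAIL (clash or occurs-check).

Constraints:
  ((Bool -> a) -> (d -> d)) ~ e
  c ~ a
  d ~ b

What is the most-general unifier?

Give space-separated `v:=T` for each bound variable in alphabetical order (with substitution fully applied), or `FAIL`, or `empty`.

step 1: unify ((Bool -> a) -> (d -> d)) ~ e  [subst: {-} | 2 pending]
  bind e := ((Bool -> a) -> (d -> d))
step 2: unify c ~ a  [subst: {e:=((Bool -> a) -> (d -> d))} | 1 pending]
  bind c := a
step 3: unify d ~ b  [subst: {e:=((Bool -> a) -> (d -> d)), c:=a} | 0 pending]
  bind d := b

Answer: c:=a d:=b e:=((Bool -> a) -> (b -> b))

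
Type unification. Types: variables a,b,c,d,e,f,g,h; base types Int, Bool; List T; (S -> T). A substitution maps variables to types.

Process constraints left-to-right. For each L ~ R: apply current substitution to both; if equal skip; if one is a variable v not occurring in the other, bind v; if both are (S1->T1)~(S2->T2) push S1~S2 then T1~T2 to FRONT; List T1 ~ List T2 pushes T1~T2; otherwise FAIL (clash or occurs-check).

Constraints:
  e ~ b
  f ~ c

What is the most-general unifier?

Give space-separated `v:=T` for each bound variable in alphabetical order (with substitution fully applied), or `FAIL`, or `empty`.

step 1: unify e ~ b  [subst: {-} | 1 pending]
  bind e := b
step 2: unify f ~ c  [subst: {e:=b} | 0 pending]
  bind f := c

Answer: e:=b f:=c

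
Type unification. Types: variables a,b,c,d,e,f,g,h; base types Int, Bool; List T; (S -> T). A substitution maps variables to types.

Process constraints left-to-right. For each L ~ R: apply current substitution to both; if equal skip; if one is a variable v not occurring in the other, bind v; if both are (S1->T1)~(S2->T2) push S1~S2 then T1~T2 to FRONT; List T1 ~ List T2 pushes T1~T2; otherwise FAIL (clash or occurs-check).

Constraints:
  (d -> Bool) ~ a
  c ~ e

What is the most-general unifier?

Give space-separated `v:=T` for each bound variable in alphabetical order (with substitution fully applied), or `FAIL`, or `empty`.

step 1: unify (d -> Bool) ~ a  [subst: {-} | 1 pending]
  bind a := (d -> Bool)
step 2: unify c ~ e  [subst: {a:=(d -> Bool)} | 0 pending]
  bind c := e

Answer: a:=(d -> Bool) c:=e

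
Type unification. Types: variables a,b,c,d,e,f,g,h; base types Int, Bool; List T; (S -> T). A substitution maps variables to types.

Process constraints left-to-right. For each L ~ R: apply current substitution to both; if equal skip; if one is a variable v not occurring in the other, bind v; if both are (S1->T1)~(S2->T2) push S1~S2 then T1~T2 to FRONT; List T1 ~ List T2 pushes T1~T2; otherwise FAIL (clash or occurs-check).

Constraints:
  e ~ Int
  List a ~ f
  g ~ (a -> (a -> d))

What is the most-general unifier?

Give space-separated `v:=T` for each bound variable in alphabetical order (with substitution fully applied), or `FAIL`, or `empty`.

Answer: e:=Int f:=List a g:=(a -> (a -> d))

Derivation:
step 1: unify e ~ Int  [subst: {-} | 2 pending]
  bind e := Int
step 2: unify List a ~ f  [subst: {e:=Int} | 1 pending]
  bind f := List a
step 3: unify g ~ (a -> (a -> d))  [subst: {e:=Int, f:=List a} | 0 pending]
  bind g := (a -> (a -> d))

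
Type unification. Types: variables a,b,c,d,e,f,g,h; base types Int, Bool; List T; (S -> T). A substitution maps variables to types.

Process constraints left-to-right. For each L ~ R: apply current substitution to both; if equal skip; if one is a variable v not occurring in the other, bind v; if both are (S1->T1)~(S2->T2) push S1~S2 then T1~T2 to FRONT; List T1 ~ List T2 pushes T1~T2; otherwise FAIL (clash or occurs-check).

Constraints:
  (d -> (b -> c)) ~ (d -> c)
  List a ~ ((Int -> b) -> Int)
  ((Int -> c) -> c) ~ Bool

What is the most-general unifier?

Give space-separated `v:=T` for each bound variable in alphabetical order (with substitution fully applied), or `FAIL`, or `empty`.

Answer: FAIL

Derivation:
step 1: unify (d -> (b -> c)) ~ (d -> c)  [subst: {-} | 2 pending]
  -> decompose arrow: push d~d, (b -> c)~c
step 2: unify d ~ d  [subst: {-} | 3 pending]
  -> identical, skip
step 3: unify (b -> c) ~ c  [subst: {-} | 2 pending]
  occurs-check fail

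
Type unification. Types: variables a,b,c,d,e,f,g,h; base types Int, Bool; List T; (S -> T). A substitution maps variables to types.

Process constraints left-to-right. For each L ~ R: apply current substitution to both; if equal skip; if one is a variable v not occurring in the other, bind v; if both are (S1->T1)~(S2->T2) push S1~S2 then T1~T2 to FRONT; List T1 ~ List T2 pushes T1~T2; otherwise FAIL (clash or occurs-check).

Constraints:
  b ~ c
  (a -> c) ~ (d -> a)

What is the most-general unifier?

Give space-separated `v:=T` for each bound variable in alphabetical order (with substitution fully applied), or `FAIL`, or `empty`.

Answer: a:=d b:=d c:=d

Derivation:
step 1: unify b ~ c  [subst: {-} | 1 pending]
  bind b := c
step 2: unify (a -> c) ~ (d -> a)  [subst: {b:=c} | 0 pending]
  -> decompose arrow: push a~d, c~a
step 3: unify a ~ d  [subst: {b:=c} | 1 pending]
  bind a := d
step 4: unify c ~ d  [subst: {b:=c, a:=d} | 0 pending]
  bind c := d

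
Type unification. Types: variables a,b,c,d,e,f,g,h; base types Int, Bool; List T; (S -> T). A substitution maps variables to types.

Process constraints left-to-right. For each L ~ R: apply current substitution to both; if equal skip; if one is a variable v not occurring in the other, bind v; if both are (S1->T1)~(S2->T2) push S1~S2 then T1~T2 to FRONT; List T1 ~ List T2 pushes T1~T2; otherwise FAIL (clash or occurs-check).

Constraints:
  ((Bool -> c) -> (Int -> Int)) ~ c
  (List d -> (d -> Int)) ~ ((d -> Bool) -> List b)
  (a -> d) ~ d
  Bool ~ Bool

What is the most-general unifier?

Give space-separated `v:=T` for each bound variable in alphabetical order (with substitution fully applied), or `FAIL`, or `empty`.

step 1: unify ((Bool -> c) -> (Int -> Int)) ~ c  [subst: {-} | 3 pending]
  occurs-check fail

Answer: FAIL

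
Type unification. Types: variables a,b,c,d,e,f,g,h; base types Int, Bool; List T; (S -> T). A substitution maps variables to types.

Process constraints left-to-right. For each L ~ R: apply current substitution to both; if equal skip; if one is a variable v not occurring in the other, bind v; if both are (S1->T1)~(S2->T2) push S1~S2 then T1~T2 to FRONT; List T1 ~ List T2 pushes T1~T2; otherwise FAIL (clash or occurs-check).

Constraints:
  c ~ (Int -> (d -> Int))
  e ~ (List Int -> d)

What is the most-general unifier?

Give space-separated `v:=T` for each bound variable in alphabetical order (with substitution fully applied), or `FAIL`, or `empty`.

step 1: unify c ~ (Int -> (d -> Int))  [subst: {-} | 1 pending]
  bind c := (Int -> (d -> Int))
step 2: unify e ~ (List Int -> d)  [subst: {c:=(Int -> (d -> Int))} | 0 pending]
  bind e := (List Int -> d)

Answer: c:=(Int -> (d -> Int)) e:=(List Int -> d)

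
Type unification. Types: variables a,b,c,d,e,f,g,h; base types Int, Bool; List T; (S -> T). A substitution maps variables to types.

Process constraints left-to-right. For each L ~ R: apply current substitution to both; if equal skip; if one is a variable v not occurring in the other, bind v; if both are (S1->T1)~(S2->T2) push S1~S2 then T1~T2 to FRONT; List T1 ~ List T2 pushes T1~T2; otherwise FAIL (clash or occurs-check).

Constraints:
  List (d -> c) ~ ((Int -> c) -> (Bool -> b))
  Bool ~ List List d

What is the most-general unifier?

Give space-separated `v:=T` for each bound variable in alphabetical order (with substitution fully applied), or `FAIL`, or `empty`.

step 1: unify List (d -> c) ~ ((Int -> c) -> (Bool -> b))  [subst: {-} | 1 pending]
  clash: List (d -> c) vs ((Int -> c) -> (Bool -> b))

Answer: FAIL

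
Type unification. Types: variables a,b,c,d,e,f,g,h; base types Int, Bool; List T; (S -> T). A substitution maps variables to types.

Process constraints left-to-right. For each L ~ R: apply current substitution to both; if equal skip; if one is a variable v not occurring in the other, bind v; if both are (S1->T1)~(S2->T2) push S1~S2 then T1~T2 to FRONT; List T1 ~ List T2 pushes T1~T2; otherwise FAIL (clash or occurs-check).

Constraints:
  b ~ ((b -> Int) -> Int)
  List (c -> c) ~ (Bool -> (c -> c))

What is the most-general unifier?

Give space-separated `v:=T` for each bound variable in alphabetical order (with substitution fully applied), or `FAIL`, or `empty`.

step 1: unify b ~ ((b -> Int) -> Int)  [subst: {-} | 1 pending]
  occurs-check fail: b in ((b -> Int) -> Int)

Answer: FAIL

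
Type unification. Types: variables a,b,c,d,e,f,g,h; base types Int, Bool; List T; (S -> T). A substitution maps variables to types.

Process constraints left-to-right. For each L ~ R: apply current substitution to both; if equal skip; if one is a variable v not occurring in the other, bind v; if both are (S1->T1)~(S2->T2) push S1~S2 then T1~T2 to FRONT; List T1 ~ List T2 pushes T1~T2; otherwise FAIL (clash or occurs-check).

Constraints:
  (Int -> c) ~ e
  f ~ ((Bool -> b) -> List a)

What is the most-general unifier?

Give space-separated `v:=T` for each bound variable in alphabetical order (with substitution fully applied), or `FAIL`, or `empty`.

Answer: e:=(Int -> c) f:=((Bool -> b) -> List a)

Derivation:
step 1: unify (Int -> c) ~ e  [subst: {-} | 1 pending]
  bind e := (Int -> c)
step 2: unify f ~ ((Bool -> b) -> List a)  [subst: {e:=(Int -> c)} | 0 pending]
  bind f := ((Bool -> b) -> List a)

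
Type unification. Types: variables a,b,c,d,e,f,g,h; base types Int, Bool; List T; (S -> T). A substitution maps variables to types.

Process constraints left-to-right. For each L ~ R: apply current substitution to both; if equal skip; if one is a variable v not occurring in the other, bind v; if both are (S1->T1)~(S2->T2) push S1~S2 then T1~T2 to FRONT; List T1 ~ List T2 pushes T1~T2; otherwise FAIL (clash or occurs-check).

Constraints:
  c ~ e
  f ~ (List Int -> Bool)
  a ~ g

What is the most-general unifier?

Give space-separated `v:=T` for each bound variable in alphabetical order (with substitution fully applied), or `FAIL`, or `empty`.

step 1: unify c ~ e  [subst: {-} | 2 pending]
  bind c := e
step 2: unify f ~ (List Int -> Bool)  [subst: {c:=e} | 1 pending]
  bind f := (List Int -> Bool)
step 3: unify a ~ g  [subst: {c:=e, f:=(List Int -> Bool)} | 0 pending]
  bind a := g

Answer: a:=g c:=e f:=(List Int -> Bool)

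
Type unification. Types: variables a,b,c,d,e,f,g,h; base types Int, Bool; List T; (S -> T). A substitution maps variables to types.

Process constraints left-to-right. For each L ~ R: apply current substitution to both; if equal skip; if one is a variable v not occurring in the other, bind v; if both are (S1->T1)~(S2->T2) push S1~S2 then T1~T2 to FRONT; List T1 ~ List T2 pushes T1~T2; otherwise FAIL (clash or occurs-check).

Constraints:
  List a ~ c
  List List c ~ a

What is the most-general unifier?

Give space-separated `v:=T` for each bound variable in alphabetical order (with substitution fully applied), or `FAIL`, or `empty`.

Answer: FAIL

Derivation:
step 1: unify List a ~ c  [subst: {-} | 1 pending]
  bind c := List a
step 2: unify List List List a ~ a  [subst: {c:=List a} | 0 pending]
  occurs-check fail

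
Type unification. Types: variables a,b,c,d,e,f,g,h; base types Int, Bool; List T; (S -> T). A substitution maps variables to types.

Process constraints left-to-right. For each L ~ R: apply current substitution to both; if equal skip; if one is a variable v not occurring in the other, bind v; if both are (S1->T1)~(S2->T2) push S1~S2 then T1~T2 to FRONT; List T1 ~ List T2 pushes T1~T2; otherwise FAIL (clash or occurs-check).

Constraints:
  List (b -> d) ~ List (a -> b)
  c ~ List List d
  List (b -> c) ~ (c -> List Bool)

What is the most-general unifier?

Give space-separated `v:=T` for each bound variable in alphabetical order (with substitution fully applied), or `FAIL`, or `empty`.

step 1: unify List (b -> d) ~ List (a -> b)  [subst: {-} | 2 pending]
  -> decompose List: push (b -> d)~(a -> b)
step 2: unify (b -> d) ~ (a -> b)  [subst: {-} | 2 pending]
  -> decompose arrow: push b~a, d~b
step 3: unify b ~ a  [subst: {-} | 3 pending]
  bind b := a
step 4: unify d ~ a  [subst: {b:=a} | 2 pending]
  bind d := a
step 5: unify c ~ List List a  [subst: {b:=a, d:=a} | 1 pending]
  bind c := List List a
step 6: unify List (a -> List List a) ~ (List List a -> List Bool)  [subst: {b:=a, d:=a, c:=List List a} | 0 pending]
  clash: List (a -> List List a) vs (List List a -> List Bool)

Answer: FAIL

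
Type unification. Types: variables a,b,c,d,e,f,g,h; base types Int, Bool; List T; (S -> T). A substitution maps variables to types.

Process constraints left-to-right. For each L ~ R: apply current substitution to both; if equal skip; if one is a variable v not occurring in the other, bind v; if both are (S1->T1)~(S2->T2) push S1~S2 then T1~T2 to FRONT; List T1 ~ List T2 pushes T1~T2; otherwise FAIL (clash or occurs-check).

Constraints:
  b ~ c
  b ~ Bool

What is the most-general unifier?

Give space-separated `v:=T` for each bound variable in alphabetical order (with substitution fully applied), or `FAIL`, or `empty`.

step 1: unify b ~ c  [subst: {-} | 1 pending]
  bind b := c
step 2: unify c ~ Bool  [subst: {b:=c} | 0 pending]
  bind c := Bool

Answer: b:=Bool c:=Bool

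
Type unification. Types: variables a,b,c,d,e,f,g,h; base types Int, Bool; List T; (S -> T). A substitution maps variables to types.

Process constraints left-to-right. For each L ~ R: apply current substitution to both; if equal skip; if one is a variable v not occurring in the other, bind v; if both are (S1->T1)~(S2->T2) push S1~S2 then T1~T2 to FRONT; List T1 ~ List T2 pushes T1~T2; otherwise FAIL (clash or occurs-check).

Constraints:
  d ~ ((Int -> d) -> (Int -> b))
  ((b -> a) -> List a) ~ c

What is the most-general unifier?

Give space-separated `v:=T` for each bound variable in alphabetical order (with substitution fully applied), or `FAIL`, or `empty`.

step 1: unify d ~ ((Int -> d) -> (Int -> b))  [subst: {-} | 1 pending]
  occurs-check fail: d in ((Int -> d) -> (Int -> b))

Answer: FAIL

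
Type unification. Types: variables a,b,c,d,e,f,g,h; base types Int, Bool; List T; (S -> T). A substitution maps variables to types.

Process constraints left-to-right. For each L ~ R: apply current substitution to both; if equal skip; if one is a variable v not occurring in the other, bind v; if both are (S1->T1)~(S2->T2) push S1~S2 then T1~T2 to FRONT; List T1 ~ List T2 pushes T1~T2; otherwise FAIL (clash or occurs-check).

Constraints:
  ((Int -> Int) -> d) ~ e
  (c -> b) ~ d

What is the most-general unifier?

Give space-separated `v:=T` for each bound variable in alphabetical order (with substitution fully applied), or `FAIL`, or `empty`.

Answer: d:=(c -> b) e:=((Int -> Int) -> (c -> b))

Derivation:
step 1: unify ((Int -> Int) -> d) ~ e  [subst: {-} | 1 pending]
  bind e := ((Int -> Int) -> d)
step 2: unify (c -> b) ~ d  [subst: {e:=((Int -> Int) -> d)} | 0 pending]
  bind d := (c -> b)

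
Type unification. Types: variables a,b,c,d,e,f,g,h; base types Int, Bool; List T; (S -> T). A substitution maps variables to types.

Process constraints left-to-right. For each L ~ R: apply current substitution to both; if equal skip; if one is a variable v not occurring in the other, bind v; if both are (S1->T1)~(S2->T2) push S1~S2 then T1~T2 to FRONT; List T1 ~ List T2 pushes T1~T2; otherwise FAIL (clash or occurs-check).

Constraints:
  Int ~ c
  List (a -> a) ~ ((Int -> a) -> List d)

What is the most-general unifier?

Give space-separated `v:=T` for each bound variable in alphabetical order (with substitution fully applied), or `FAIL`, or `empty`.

step 1: unify Int ~ c  [subst: {-} | 1 pending]
  bind c := Int
step 2: unify List (a -> a) ~ ((Int -> a) -> List d)  [subst: {c:=Int} | 0 pending]
  clash: List (a -> a) vs ((Int -> a) -> List d)

Answer: FAIL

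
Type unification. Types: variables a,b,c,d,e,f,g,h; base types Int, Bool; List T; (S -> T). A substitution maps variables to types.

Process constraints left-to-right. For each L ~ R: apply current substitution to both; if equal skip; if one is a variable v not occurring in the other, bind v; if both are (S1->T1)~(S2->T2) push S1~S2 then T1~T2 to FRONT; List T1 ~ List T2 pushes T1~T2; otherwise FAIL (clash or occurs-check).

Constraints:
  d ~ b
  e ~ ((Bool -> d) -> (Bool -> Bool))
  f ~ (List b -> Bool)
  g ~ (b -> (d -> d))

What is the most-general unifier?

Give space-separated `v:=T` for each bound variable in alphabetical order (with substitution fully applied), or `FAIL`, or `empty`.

step 1: unify d ~ b  [subst: {-} | 3 pending]
  bind d := b
step 2: unify e ~ ((Bool -> b) -> (Bool -> Bool))  [subst: {d:=b} | 2 pending]
  bind e := ((Bool -> b) -> (Bool -> Bool))
step 3: unify f ~ (List b -> Bool)  [subst: {d:=b, e:=((Bool -> b) -> (Bool -> Bool))} | 1 pending]
  bind f := (List b -> Bool)
step 4: unify g ~ (b -> (b -> b))  [subst: {d:=b, e:=((Bool -> b) -> (Bool -> Bool)), f:=(List b -> Bool)} | 0 pending]
  bind g := (b -> (b -> b))

Answer: d:=b e:=((Bool -> b) -> (Bool -> Bool)) f:=(List b -> Bool) g:=(b -> (b -> b))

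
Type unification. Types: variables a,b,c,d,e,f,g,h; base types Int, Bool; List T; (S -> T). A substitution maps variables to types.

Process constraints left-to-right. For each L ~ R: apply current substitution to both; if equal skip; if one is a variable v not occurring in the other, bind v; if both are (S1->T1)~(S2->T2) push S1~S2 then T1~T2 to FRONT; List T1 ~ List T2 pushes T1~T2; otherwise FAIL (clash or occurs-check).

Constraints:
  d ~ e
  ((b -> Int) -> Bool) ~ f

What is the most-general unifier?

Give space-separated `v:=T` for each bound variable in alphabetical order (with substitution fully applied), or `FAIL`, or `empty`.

step 1: unify d ~ e  [subst: {-} | 1 pending]
  bind d := e
step 2: unify ((b -> Int) -> Bool) ~ f  [subst: {d:=e} | 0 pending]
  bind f := ((b -> Int) -> Bool)

Answer: d:=e f:=((b -> Int) -> Bool)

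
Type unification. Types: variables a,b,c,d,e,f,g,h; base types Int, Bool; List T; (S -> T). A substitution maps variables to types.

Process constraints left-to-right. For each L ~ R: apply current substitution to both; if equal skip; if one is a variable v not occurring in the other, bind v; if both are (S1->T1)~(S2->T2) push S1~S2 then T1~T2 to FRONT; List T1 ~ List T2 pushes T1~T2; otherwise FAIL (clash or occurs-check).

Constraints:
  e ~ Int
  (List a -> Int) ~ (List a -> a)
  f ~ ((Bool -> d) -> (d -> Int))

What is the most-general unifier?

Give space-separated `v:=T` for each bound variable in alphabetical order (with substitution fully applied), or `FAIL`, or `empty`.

step 1: unify e ~ Int  [subst: {-} | 2 pending]
  bind e := Int
step 2: unify (List a -> Int) ~ (List a -> a)  [subst: {e:=Int} | 1 pending]
  -> decompose arrow: push List a~List a, Int~a
step 3: unify List a ~ List a  [subst: {e:=Int} | 2 pending]
  -> identical, skip
step 4: unify Int ~ a  [subst: {e:=Int} | 1 pending]
  bind a := Int
step 5: unify f ~ ((Bool -> d) -> (d -> Int))  [subst: {e:=Int, a:=Int} | 0 pending]
  bind f := ((Bool -> d) -> (d -> Int))

Answer: a:=Int e:=Int f:=((Bool -> d) -> (d -> Int))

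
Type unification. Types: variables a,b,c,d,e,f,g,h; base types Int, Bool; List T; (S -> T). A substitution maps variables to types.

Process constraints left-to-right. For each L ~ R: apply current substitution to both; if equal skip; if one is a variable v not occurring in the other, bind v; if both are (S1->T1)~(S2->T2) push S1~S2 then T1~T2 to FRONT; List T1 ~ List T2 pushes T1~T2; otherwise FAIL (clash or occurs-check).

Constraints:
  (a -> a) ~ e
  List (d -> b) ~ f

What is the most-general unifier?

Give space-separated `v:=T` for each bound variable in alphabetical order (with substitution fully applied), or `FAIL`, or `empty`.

step 1: unify (a -> a) ~ e  [subst: {-} | 1 pending]
  bind e := (a -> a)
step 2: unify List (d -> b) ~ f  [subst: {e:=(a -> a)} | 0 pending]
  bind f := List (d -> b)

Answer: e:=(a -> a) f:=List (d -> b)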